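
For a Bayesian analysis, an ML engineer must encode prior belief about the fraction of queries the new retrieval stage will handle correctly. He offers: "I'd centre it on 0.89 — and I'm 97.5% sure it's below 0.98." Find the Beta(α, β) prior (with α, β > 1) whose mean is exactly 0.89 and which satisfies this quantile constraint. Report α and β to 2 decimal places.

α ≈ 20.54, β ≈ 2.54

With mean 0.89 fixed, write α = 0.89s, β = 0.11s where s = α+β.
Need P(θ < 0.98) = 0.975 under Beta(0.89s, 0.11s). Normal approximation: (q−m)/√(m(1−m)/s) ≈ z_{0.975} = 1.96, so s ≈ 0.89·0.11·(1.96)²/(0.98−0.89)² = 46.4.
At s = 46.4: P(θ<0.98) ≈ 0.998. Adjusting to match 0.975 gives s ≈ 23.08.
So α = 0.89·23.08 ≈ 20.54, β = 0.11·23.08 ≈ 2.54.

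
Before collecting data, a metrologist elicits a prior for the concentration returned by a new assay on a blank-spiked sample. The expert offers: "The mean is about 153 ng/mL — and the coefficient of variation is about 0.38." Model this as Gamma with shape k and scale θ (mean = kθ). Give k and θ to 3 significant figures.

k ≈ 6.93, θ ≈ 22.1

For Gamma(k, scale θ): mean = kθ, variance = kθ², so CV = 1/√k.
CV = 0.38, hence k = 1/CV² = 6.93.
Then θ = mean/k = 153/6.93 = 22.1.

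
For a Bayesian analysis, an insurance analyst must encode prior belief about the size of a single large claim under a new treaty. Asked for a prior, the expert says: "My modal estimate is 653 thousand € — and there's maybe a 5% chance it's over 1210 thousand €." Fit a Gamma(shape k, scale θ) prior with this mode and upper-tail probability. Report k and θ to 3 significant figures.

k ≈ 8.32, θ ≈ 89.3

Gamma(k,θ) with k>1 has mode (k−1)θ, so θ = 653/(k−1).
Need P(X < 1210) = 0.95 with θ tied to k this way. Start at k = 2, θ = 653: P(X<1210) ≈ 0.553.
Too low — raise k to concentrate. Iterating converges to k ≈ 8.32.
Then θ = 653/(8.32−1) ≈ 89.3.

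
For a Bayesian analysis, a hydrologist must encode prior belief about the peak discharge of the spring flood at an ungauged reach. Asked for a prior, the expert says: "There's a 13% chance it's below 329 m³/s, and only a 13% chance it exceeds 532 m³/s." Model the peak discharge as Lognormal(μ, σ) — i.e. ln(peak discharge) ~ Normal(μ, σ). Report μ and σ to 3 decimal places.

μ ≈ 6.036, σ ≈ 0.213

If T ~ Lognormal(μ,σ) then ln T ~ Normal(μ,σ), so the p-quantile of ln T is μ + z_p·σ.
ln(329) = 5.796 and ln(532) = 6.277; z_{0.13} = -1.126, z_{0.87} = 1.126.
σ = (6.277 − 5.796)/(1.126 − (-1.126)) = 0.213.
μ = 5.796 − (-1.126)·0.213 = 6.036.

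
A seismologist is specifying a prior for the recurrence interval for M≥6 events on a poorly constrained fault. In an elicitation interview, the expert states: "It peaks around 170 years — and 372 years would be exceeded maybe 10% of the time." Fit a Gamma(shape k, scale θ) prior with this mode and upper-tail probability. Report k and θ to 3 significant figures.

k ≈ 4.14, θ ≈ 54.2

Gamma(k,θ) with k>1 has mode (k−1)θ, so θ = 170/(k−1).
Need P(X < 372) = 0.9 with θ tied to k this way. Start at k = 2, θ = 170: P(X<372) ≈ 0.643.
Too low — raise k to concentrate. Iterating converges to k ≈ 4.14.
Then θ = 170/(4.14−1) ≈ 54.2.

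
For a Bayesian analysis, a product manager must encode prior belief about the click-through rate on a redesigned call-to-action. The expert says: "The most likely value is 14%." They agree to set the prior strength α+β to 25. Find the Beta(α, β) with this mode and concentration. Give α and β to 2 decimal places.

For α,β > 1 the Beta mode is (α−1)/(α+β−2). With α+β = 25, the mode is (α−1)/23.
Set (α−1)/23 = 0.14 → α = 1 + 0.14·23 = 4.22.
β = 25 − α = 20.78.

α = 4.22, β = 20.78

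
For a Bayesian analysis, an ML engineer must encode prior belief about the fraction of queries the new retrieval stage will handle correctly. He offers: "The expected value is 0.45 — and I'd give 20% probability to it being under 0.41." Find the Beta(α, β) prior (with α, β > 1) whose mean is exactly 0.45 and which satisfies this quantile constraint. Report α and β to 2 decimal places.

α ≈ 49.58, β ≈ 60.60

With mean 0.45 fixed, write α = 0.45s, β = 0.55s where s = α+β.
Need P(θ < 0.41) = 0.2 under Beta(0.45s, 0.55s). Normal approximation: (q−m)/√(m(1−m)/s) ≈ z_{0.2} = -0.842, so s ≈ 0.45·0.55·(-0.842)²/(0.41−0.45)² = 109.6.
At s = 109.6: P(θ<0.41) ≈ 0.201. Adjusting to match 0.2 gives s ≈ 110.18.
So α = 0.45·110.18 ≈ 49.58, β = 0.55·110.18 ≈ 60.60.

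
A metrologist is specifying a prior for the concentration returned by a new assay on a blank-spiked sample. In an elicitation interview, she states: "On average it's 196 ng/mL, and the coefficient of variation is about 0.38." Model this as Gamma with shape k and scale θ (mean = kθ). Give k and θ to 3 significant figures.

k ≈ 6.93, θ ≈ 28.3

For Gamma(k, scale θ): mean = kθ, variance = kθ², so CV = 1/√k.
CV = 0.38, hence k = 1/CV² = 6.93.
Then θ = mean/k = 196/6.93 = 28.3.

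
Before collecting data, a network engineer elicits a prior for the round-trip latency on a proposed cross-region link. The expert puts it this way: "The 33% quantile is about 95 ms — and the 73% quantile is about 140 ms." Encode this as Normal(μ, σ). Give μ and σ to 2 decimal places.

μ = 113.80, σ = 42.75

The p-quantile of Normal(μ,σ) is μ + z_p·σ, with z_{0.33} = -0.4399 and z_{0.73} = 0.6128.
Eliminate σ: μ = (z₂·x₁ − z₁·x₂)/(z₂ − z₁) = (0.6128·95 − (-0.4399)·140)/1.053 = 113.80.
Then σ = (x₂ − x₁)/(z₂ − z₁) = (140 − 95)/1.053 = 42.75.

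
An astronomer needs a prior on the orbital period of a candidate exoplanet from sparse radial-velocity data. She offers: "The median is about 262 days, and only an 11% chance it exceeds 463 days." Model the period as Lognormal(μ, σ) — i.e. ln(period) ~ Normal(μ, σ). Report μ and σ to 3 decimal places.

If T ~ Lognormal(μ,σ) then ln T ~ Normal(μ,σ), so the p-quantile of ln T is μ + z_p·σ.
ln(262) = 5.568 and ln(463) = 6.138; z_{0.5} = 0, z_{0.89} = 1.227.
σ = (6.138 − 5.568)/(1.227 − (0)) = 0.464.
μ = 5.568 − (0)·0.464 = 5.568.

μ ≈ 5.568, σ ≈ 0.464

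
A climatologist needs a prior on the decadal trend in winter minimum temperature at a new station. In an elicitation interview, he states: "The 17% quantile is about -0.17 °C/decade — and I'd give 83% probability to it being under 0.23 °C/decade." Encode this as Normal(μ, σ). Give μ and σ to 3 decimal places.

The p-quantile of Normal(μ,σ) is μ + z_p·σ, with z_{0.17} = -0.9542 and z_{0.83} = 0.9542.
Eliminate σ: μ = (z₂·x₁ − z₁·x₂)/(z₂ − z₁) = (0.9542·-0.17 − (-0.9542)·0.23)/1.908 = 0.030.
Then σ = (x₂ − x₁)/(z₂ − z₁) = (0.23 − -0.17)/1.908 = 0.210.

μ = 0.030, σ = 0.210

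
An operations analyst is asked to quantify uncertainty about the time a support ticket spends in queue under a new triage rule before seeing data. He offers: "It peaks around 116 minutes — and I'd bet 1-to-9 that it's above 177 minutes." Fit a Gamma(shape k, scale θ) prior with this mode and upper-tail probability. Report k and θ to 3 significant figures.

Gamma(k,θ) with k>1 has mode (k−1)θ, so θ = 116/(k−1).
Need P(X < 177) = 0.9 with θ tied to k this way. Start at k = 2, θ = 116: P(X<177) ≈ 0.451.
Too low — raise k to concentrate. Iterating converges to k ≈ 11.4.
Then θ = 116/(11.4−1) ≈ 11.1.

k ≈ 11.4, θ ≈ 11.1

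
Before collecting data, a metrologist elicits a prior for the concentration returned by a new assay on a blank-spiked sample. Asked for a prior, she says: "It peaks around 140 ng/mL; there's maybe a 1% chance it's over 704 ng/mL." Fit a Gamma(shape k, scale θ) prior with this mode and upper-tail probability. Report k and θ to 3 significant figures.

k ≈ 2.5, θ ≈ 93.3

Gamma(k,θ) with k>1 has mode (k−1)θ, so θ = 140/(k−1).
Need P(X < 704) = 0.99 with θ tied to k this way. Start at k = 2, θ = 140: P(X<704) ≈ 0.961.
Too low — raise k to concentrate. Iterating converges to k ≈ 2.5.
Then θ = 140/(2.5−1) ≈ 93.3.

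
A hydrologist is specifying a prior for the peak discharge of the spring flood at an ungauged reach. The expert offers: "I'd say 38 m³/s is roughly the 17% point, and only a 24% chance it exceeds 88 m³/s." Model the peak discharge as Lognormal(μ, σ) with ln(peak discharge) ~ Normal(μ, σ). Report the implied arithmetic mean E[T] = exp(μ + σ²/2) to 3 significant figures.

E[T] ≈ 70 m³/s

If T ~ Lognormal(μ,σ) then ln T ~ Normal(μ,σ), so the p-quantile of ln T is μ + z_p·σ.
ln(38) = 3.638 and ln(88) = 4.477; z_{0.17} = -0.9542, z_{0.76} = 0.7063.
σ = (4.477 − 3.638)/(0.7063 − (-0.9542)) = 0.506.
μ = 3.638 − (-0.9542)·0.506 = 4.120.
E[T] = exp(μ + σ²/2) = exp(4.120 + 0.1279) = 70 m³/s.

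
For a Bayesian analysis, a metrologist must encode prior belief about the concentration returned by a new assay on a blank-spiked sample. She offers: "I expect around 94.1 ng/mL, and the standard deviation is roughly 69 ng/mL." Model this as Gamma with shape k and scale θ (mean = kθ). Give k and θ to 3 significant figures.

k ≈ 1.86, θ ≈ 50.6

For Gamma(k, scale θ): mean = kθ, variance = kθ², so CV = 1/√k.
CV = SD/mean = 69/94.1 = 0.7333, hence k = 1/CV² = 1.86.
Then θ = mean/k = 94.1/1.86 = 50.6.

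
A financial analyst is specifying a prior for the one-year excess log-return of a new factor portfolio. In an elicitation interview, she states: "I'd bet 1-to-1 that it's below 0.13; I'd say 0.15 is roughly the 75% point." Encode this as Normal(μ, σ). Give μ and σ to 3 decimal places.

μ = 0.130, σ = 0.030

The p-quantile of Normal(μ,σ) is μ + z_p·σ, with z_{0.5} = 0 and z_{0.75} = 0.6745.
Eliminate σ: μ = (z₂·x₁ − z₁·x₂)/(z₂ − z₁) = (0.6745·0.13 − (0)·0.15)/0.6745 = 0.130.
Then σ = (x₂ − x₁)/(z₂ − z₁) = (0.15 − 0.13)/0.6745 = 0.030.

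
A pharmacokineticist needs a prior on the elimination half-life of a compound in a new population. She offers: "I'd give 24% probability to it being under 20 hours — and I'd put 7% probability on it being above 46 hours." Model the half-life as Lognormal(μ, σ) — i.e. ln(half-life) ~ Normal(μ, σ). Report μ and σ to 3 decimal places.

If T ~ Lognormal(μ,σ) then ln T ~ Normal(μ,σ), so the p-quantile of ln T is μ + z_p·σ.
ln(20) = 2.996 and ln(46) = 3.829; z_{0.24} = -0.7063, z_{0.93} = 1.476.
σ = (3.829 − 2.996)/(1.476 − (-0.7063)) = 0.382.
μ = 2.996 − (-0.7063)·0.382 = 3.265.

μ ≈ 3.265, σ ≈ 0.382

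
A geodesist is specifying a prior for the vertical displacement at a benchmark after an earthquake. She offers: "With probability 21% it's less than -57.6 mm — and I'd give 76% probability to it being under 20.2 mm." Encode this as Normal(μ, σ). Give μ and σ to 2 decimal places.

The p-quantile of Normal(μ,σ) is μ + z_p·σ, with z_{0.21} = -0.8064 and z_{0.76} = 0.7063.
Eliminate σ: μ = (z₂·x₁ − z₁·x₂)/(z₂ − z₁) = (0.7063·-57.6 − (-0.8064)·20.2)/1.513 = -16.13.
Then σ = (x₂ − x₁)/(z₂ − z₁) = (20.2 − -57.6)/1.513 = 51.43.

μ = -16.13, σ = 51.43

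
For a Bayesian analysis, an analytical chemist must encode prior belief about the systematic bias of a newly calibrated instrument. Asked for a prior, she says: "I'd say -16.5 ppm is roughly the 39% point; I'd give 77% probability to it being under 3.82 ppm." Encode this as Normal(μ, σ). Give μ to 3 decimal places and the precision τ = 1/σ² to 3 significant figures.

μ = -10.926, τ = 0.00251

For Normal(μ,σ), the p-quantile is μ + z_p·σ. Here z_{0.39} = -0.2793, z_{0.77} = 0.7388.
So -16.5 = μ − 0.2793σ and 3.82 = μ + 0.7388σ.
Subtracting: σ = (3.82 − -16.5)/(0.7388 − (-0.2793)) = 19.957.
Then μ = -16.5 − (-0.2793)·19.957 = -10.926.
Precision τ = 1/σ² = 1/19.96² = 0.00251.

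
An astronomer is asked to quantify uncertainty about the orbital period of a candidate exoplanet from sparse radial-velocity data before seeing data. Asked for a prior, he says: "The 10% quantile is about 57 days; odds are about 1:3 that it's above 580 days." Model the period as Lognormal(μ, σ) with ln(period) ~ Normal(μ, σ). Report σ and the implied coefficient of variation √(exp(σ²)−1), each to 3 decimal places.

If T ~ Lognormal(μ,σ) then ln T ~ Normal(μ,σ), so the p-quantile of ln T is μ + z_p·σ.
ln(57) = 4.043 and ln(580) = 6.363; z_{0.1} = -1.282, z_{0.75} = 0.6745.
σ = (6.363 − 4.043)/(0.6745 − (-1.282)) = 1.186.
μ = 4.043 − (-1.282)·1.186 = 5.563.
CV = √(exp(σ²)−1) = √(exp(1.4067)−1) = 1.756.

σ ≈ 1.186, CV ≈ 1.756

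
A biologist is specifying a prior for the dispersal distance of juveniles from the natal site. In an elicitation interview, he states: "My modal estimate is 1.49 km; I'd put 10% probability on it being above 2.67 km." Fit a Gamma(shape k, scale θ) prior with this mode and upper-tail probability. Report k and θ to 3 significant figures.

Gamma(k,θ) with k>1 has mode (k−1)θ, so θ = 1.49/(k−1).
Need P(X < 2.67) = 0.9 with θ tied to k this way. Start at k = 2, θ = 1.49: P(X<2.67) ≈ 0.535.
Too low — raise k to concentrate. Iterating converges to k ≈ 6.59.
Then θ = 1.49/(6.59−1) ≈ 0.266.

k ≈ 6.59, θ ≈ 0.266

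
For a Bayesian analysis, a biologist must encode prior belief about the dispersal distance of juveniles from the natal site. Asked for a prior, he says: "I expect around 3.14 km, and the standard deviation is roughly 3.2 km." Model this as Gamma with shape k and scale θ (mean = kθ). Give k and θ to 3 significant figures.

k ≈ 0.963, θ ≈ 3.26

For Gamma(k, scale θ): mean = kθ, variance = kθ², so CV = 1/√k.
CV = SD/mean = 3.2/3.14 = 1.019, hence k = 1/CV² = 0.963.
Then θ = mean/k = 3.14/0.963 = 3.26.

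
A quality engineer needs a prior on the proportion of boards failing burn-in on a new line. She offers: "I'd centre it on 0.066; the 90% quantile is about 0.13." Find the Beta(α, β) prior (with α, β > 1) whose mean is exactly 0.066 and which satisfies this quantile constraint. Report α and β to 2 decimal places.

With mean 0.066 fixed, write α = 0.066s, β = 0.934s where s = α+β.
Need P(θ < 0.13) = 0.9 under Beta(0.066s, 0.934s). Normal approximation: (q−m)/√(m(1−m)/s) ≈ z_{0.9} = 1.28, so s ≈ 0.066·0.934·(1.28)²/(0.13−0.066)² = 24.7.
At s = 24.7: P(θ<0.13) ≈ 0.894. Adjusting to match 0.9 gives s ≈ 26.90.
So α = 0.066·26.90 ≈ 1.78, β = 0.934·26.90 ≈ 25.13.

α ≈ 1.78, β ≈ 25.13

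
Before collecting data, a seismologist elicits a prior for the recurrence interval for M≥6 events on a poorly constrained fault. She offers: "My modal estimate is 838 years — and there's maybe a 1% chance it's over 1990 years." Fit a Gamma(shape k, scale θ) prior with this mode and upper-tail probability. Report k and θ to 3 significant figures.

k ≈ 7.34, θ ≈ 132

Gamma(k,θ) with k>1 has mode (k−1)θ, so θ = 838/(k−1).
Need P(X < 1990) = 0.99 with θ tied to k this way. Start at k = 2, θ = 838: P(X<1990) ≈ 0.686.
Too low — raise k to concentrate. Iterating converges to k ≈ 7.34.
Then θ = 838/(7.34−1) ≈ 132.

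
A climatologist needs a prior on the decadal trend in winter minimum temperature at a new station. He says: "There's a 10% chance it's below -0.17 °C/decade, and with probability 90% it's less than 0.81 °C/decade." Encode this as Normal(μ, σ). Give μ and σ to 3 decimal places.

μ = 0.320, σ = 0.382

For Normal(μ,σ), the p-quantile is μ + z_p·σ. Here z_{0.1} = -1.282, z_{0.9} = 1.282.
So -0.17 = μ − 1.282σ and 0.81 = μ + 1.282σ.
Subtracting: σ = (0.81 − -0.17)/(1.282 − (-1.282)) = 0.382.
Then μ = -0.17 − (-1.282)·0.382 = 0.320.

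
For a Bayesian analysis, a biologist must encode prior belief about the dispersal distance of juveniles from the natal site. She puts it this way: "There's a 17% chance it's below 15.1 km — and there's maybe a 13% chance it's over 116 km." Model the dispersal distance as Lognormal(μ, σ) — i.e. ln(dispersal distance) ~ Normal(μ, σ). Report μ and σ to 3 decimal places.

μ ≈ 3.650, σ ≈ 0.980

If T ~ Lognormal(μ,σ) then ln T ~ Normal(μ,σ), so the p-quantile of ln T is μ + z_p·σ.
ln(15.1) = 2.715 and ln(116) = 4.754; z_{0.17} = -0.9542, z_{0.87} = 1.126.
σ = (4.754 − 2.715)/(1.126 − (-0.9542)) = 0.980.
μ = 2.715 − (-0.9542)·0.980 = 3.650.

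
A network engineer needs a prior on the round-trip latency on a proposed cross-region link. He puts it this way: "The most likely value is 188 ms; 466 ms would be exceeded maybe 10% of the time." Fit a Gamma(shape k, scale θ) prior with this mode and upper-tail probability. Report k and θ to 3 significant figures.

Gamma(k,θ) with k>1 has mode (k−1)θ, so θ = 188/(k−1).
Need P(X < 466) = 0.9 with θ tied to k this way. Start at k = 2, θ = 188: P(X<466) ≈ 0.708.
Too low — raise k to concentrate. Iterating converges to k ≈ 3.33.
Then θ = 188/(3.33−1) ≈ 80.6.

k ≈ 3.33, θ ≈ 80.6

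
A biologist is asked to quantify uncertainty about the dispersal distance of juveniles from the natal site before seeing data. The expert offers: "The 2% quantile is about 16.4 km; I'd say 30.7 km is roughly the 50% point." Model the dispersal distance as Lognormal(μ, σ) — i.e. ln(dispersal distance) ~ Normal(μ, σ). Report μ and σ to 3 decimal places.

μ ≈ 3.424, σ ≈ 0.305

If T ~ Lognormal(μ,σ) then ln T ~ Normal(μ,σ), so the p-quantile of ln T is μ + z_p·σ.
ln(16.4) = 2.797 and ln(30.7) = 3.424; z_{0.02} = -2.054, z_{0.5} = 0.
σ = (3.424 − 2.797)/(0 − (-2.054)) = 0.305.
μ = 2.797 − (-2.054)·0.305 = 3.424.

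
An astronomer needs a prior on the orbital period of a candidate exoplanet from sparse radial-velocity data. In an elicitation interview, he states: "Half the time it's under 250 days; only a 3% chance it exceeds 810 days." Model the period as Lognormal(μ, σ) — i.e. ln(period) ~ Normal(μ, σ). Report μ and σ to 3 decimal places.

If T ~ Lognormal(μ,σ) then ln T ~ Normal(μ,σ), so the p-quantile of ln T is μ + z_p·σ.
ln(250) = 5.521 and ln(810) = 6.697; z_{0.5} = 0, z_{0.97} = 1.881.
σ = (6.697 − 5.521)/(1.881 − (0)) = 0.625.
μ = 5.521 − (0)·0.625 = 5.521.

μ ≈ 5.521, σ ≈ 0.625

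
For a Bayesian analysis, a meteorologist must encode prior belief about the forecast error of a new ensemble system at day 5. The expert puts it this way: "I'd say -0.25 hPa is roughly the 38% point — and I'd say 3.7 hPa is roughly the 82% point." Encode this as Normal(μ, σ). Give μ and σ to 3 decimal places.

μ = 0.738, σ = 3.235

The p-quantile of Normal(μ,σ) is μ + z_p·σ, with z_{0.38} = -0.3055 and z_{0.82} = 0.9154.
Eliminate σ: μ = (z₂·x₁ − z₁·x₂)/(z₂ − z₁) = (0.9154·-0.25 − (-0.3055)·3.7)/1.221 = 0.738.
Then σ = (x₂ − x₁)/(z₂ − z₁) = (3.7 − -0.25)/1.221 = 3.235.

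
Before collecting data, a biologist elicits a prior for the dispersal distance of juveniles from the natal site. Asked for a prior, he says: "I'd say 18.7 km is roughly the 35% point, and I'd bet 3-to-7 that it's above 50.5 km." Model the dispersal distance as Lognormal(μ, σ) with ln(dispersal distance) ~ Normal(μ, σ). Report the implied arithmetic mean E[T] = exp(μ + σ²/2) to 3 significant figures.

E[T] ≈ 51.7 km

If T ~ Lognormal(μ,σ) then ln T ~ Normal(μ,σ), so the p-quantile of ln T is μ + z_p·σ.
ln(18.7) = 2.929 and ln(50.5) = 3.922; z_{0.35} = -0.3853, z_{0.7} = 0.5244.
σ = (3.922 − 2.929)/(0.5244 − (-0.3853)) = 1.092.
μ = 2.929 − (-0.3853)·1.092 = 3.349.
E[T] = exp(μ + σ²/2) = exp(3.349 + 0.5963) = 51.7 km.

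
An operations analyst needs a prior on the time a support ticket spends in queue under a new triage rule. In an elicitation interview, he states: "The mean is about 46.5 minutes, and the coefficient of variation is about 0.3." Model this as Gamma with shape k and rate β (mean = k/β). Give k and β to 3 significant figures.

k ≈ 11.1, β ≈ 0.239

For Gamma(k, rate β): mean = k/β, variance = k/β², so CV = 1/√k.
CV = 0.3, hence k = 1/CV² = 11.1.
Then β = k/mean = 11.1/46.5 = 0.239.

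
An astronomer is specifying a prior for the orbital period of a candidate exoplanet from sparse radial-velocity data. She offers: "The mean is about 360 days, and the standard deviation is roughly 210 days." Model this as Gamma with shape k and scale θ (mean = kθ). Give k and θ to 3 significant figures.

k ≈ 2.94, θ ≈ 122

For Gamma(k, scale θ): mean = kθ, variance = kθ², so CV = 1/√k.
CV = SD/mean = 210/360 = 0.5833, hence k = 1/CV² = 2.94.
Then θ = mean/k = 360/2.94 = 122.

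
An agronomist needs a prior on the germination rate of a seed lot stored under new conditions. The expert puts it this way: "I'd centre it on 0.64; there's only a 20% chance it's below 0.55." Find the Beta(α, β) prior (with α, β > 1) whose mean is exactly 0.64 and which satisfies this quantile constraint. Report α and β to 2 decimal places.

With mean 0.64 fixed, write α = 0.64s, β = 0.36s where s = α+β.
Need P(θ < 0.55) = 0.2 under Beta(0.64s, 0.36s). Normal approximation: (q−m)/√(m(1−m)/s) ≈ z_{0.2} = -0.842, so s ≈ 0.64·0.36·(-0.842)²/(0.55−0.64)² = 20.1.
At s = 20.1: P(θ<0.55) ≈ 0.197. Adjusting to match 0.2 gives s ≈ 19.59.
So α = 0.64·19.59 ≈ 12.54, β = 0.36·19.59 ≈ 7.05.

α ≈ 12.54, β ≈ 7.05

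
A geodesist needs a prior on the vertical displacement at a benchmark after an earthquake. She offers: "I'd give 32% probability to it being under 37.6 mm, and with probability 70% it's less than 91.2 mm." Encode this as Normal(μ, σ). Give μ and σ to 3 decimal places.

μ = 62.868, σ = 54.027

For Normal(μ,σ), the p-quantile is μ + z_p·σ. Here z_{0.32} = -0.4677, z_{0.7} = 0.5244.
So 37.6 = μ − 0.4677σ and 91.2 = μ + 0.5244σ.
Subtracting: σ = (91.2 − 37.6)/(0.5244 − (-0.4677)) = 54.027.
Then μ = 37.6 − (-0.4677)·54.027 = 62.868.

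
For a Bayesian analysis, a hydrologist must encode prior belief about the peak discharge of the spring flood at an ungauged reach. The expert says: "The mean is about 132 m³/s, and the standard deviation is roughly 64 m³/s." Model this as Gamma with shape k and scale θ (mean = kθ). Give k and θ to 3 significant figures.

k ≈ 4.25, θ ≈ 31

For Gamma(k, scale θ): mean = kθ, variance = kθ², so CV = 1/√k.
CV = SD/mean = 64/132 = 0.4848, hence k = 1/CV² = 4.25.
Then θ = mean/k = 132/4.25 = 31.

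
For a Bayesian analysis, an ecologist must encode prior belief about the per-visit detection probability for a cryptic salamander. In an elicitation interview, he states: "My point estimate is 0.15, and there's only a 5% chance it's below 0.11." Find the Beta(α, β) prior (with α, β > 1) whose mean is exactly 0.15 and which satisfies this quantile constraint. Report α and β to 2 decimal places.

With mean 0.15 fixed, write α = 0.15s, β = 0.85s where s = α+β.
Need P(θ < 0.11) = 0.05 under Beta(0.15s, 0.85s). Normal approximation: (q−m)/√(m(1−m)/s) ≈ z_{0.05} = -1.64, so s ≈ 0.15·0.85·(-1.64)²/(0.11−0.15)² = 215.6.
At s = 215.6: P(θ<0.11) ≈ 0.041. Adjusting to match 0.05 gives s ≈ 193.19.
So α = 0.15·193.19 ≈ 28.98, β = 0.85·193.19 ≈ 164.21.

α ≈ 28.98, β ≈ 164.21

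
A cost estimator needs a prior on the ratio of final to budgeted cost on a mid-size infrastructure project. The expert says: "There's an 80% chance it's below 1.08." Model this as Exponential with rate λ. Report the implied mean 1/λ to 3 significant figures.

mean ≈ 0.671

P(T < 1.08) = 1 − e^(−λ·1.08) = 0.8, so λ = −ln(1−0.8)/1.08 = −ln(0.2)/1.08 = 1.49.
Mean = 1/λ = 0.671.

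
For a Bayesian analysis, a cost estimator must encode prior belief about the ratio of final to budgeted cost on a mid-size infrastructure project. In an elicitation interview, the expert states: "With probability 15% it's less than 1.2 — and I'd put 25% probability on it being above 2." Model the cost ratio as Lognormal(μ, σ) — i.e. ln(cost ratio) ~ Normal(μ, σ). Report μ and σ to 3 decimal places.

μ ≈ 0.492, σ ≈ 0.299

If T ~ Lognormal(μ,σ) then ln T ~ Normal(μ,σ), so the p-quantile of ln T is μ + z_p·σ.
ln(1.2) = 0.1823 and ln(2) = 0.6931; z_{0.15} = -1.036, z_{0.75} = 0.6745.
σ = (0.6931 − 0.1823)/(0.6745 − (-1.036)) = 0.299.
μ = 0.1823 − (-1.036)·0.299 = 0.492.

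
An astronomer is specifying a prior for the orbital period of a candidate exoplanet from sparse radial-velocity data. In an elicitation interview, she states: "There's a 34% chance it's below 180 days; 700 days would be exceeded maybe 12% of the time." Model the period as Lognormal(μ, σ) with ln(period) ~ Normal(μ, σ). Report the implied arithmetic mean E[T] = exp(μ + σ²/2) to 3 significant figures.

E[T] ≈ 369 days

If T ~ Lognormal(μ,σ) then ln T ~ Normal(μ,σ), so the p-quantile of ln T is μ + z_p·σ.
ln(180) = 5.193 and ln(700) = 6.551; z_{0.34} = -0.4125, z_{0.88} = 1.175.
σ = (6.551 − 5.193)/(1.175 − (-0.4125)) = 0.856.
μ = 5.193 − (-0.4125)·0.856 = 5.546.
E[T] = exp(μ + σ²/2) = exp(5.546 + 0.3660) = 369 days.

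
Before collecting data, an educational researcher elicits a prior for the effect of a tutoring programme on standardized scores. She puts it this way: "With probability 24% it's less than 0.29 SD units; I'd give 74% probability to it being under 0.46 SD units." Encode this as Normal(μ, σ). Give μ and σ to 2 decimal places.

The p-quantile of Normal(μ,σ) is μ + z_p·σ, with z_{0.24} = -0.7063 and z_{0.74} = 0.6433.
Eliminate σ: μ = (z₂·x₁ − z₁·x₂)/(z₂ − z₁) = (0.6433·0.29 − (-0.7063)·0.46)/1.35 = 0.38.
Then σ = (x₂ − x₁)/(z₂ − z₁) = (0.46 − 0.29)/1.35 = 0.13.

μ = 0.38, σ = 0.13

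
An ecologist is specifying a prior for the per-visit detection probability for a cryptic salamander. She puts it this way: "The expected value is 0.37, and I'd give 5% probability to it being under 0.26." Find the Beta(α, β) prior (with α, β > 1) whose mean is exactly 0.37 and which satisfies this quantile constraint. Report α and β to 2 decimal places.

With mean 0.37 fixed, write α = 0.37s, β = 0.63s where s = α+β.
Need P(θ < 0.26) = 0.05 under Beta(0.37s, 0.63s). Normal approximation: (q−m)/√(m(1−m)/s) ≈ z_{0.05} = -1.64, so s ≈ 0.37·0.63·(-1.64)²/(0.26−0.37)² = 52.1.
At s = 52.1: P(θ<0.26) ≈ 0.044. Adjusting to match 0.05 gives s ≈ 48.37.
So α = 0.37·48.37 ≈ 17.90, β = 0.63·48.37 ≈ 30.47.

α ≈ 17.90, β ≈ 30.47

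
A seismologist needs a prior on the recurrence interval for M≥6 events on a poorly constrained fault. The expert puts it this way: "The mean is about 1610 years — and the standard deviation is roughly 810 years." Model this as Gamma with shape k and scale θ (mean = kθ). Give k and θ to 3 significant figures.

For Gamma(k, scale θ): mean = kθ, variance = kθ², so CV = 1/√k.
CV = SD/mean = 810/1610 = 0.5031, hence k = 1/CV² = 3.95.
Then θ = mean/k = 1610/3.95 = 408.

k ≈ 3.95, θ ≈ 408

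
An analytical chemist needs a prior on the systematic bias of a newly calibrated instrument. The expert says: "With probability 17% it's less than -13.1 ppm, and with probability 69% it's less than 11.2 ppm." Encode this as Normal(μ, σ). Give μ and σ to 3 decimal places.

The p-quantile of Normal(μ,σ) is μ + z_p·σ, with z_{0.17} = -0.9542 and z_{0.69} = 0.4959.
Eliminate σ: μ = (z₂·x₁ − z₁·x₂)/(z₂ − z₁) = (0.4959·-13.1 − (-0.9542)·11.2)/1.45 = 2.890.
Then σ = (x₂ − x₁)/(z₂ − z₁) = (11.2 − -13.1)/1.45 = 16.758.

μ = 2.890, σ = 16.758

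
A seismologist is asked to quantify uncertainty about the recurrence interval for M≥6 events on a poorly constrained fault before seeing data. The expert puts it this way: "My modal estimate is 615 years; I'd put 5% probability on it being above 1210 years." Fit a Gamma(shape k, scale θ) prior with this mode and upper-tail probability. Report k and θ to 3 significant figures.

Gamma(k,θ) with k>1 has mode (k−1)θ, so θ = 615/(k−1).
Need P(X < 1210) = 0.95 with θ tied to k this way. Start at k = 2, θ = 615: P(X<1210) ≈ 0.585.
Too low — raise k to concentrate. Iterating converges to k ≈ 7.06.
Then θ = 615/(7.06−1) ≈ 102.

k ≈ 7.06, θ ≈ 102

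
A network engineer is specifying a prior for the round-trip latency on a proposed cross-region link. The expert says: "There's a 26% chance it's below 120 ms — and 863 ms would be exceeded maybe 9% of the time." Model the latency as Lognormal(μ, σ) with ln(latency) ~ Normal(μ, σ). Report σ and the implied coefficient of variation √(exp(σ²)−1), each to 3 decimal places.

σ ≈ 0.994, CV ≈ 1.299

If T ~ Lognormal(μ,σ) then ln T ~ Normal(μ,σ), so the p-quantile of ln T is μ + z_p·σ.
ln(120) = 4.787 and ln(863) = 6.76; z_{0.26} = -0.6433, z_{0.91} = 1.341.
σ = (6.76 − 4.787)/(1.341 − (-0.6433)) = 0.994.
μ = 4.787 − (-0.6433)·0.994 = 5.427.
CV = √(exp(σ²)−1) = √(exp(0.9888)−1) = 1.299.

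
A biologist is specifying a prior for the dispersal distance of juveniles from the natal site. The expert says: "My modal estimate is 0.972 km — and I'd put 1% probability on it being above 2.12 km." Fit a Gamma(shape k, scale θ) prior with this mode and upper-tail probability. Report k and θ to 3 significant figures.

Gamma(k,θ) with k>1 has mode (k−1)θ, so θ = 0.972/(k−1).
Need P(X < 2.12) = 0.99 with θ tied to k this way. Start at k = 2, θ = 0.972: P(X<2.12) ≈ 0.641.
Too low — raise k to concentrate. Iterating converges to k ≈ 8.94.
Then θ = 0.972/(8.94−1) ≈ 0.122.

k ≈ 8.94, θ ≈ 0.122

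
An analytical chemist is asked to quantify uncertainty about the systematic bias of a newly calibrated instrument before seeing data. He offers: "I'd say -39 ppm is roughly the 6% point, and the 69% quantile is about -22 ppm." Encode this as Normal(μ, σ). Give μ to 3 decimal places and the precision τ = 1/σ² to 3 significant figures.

μ = -26.111, τ = 0.0146

The p-quantile of Normal(μ,σ) is μ + z_p·σ, with z_{0.06} = -1.555 and z_{0.69} = 0.4959.
Eliminate σ: μ = (z₂·x₁ − z₁·x₂)/(z₂ − z₁) = (0.4959·-39 − (-1.555)·-22)/2.051 = -26.111.
Then σ = (x₂ − x₁)/(z₂ − z₁) = (-22 − -39)/2.051 = 8.290.
Precision τ = 1/σ² = 1/8.29² = 0.0146.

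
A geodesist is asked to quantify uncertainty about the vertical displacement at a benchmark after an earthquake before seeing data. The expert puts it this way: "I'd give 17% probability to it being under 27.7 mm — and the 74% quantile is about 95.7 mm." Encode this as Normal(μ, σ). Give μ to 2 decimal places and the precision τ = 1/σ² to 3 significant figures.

The p-quantile of Normal(μ,σ) is μ + z_p·σ, with z_{0.17} = -0.9542 and z_{0.74} = 0.6433.
Eliminate σ: μ = (z₂·x₁ − z₁·x₂)/(z₂ − z₁) = (0.6433·27.7 − (-0.9542)·95.7)/1.598 = 68.32.
Then σ = (x₂ − x₁)/(z₂ − z₁) = (95.7 − 27.7)/1.598 = 42.57.
Precision τ = 1/σ² = 1/42.57² = 0.000552.

μ = 68.32, τ = 0.000552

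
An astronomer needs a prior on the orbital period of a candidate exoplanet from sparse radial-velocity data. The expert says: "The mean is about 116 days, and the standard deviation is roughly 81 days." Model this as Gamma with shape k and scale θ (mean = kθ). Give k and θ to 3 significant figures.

For Gamma(k, scale θ): mean = kθ, variance = kθ², so CV = 1/√k.
CV = SD/mean = 81/116 = 0.6983, hence k = 1/CV² = 2.05.
Then θ = mean/k = 116/2.05 = 56.6.

k ≈ 2.05, θ ≈ 56.6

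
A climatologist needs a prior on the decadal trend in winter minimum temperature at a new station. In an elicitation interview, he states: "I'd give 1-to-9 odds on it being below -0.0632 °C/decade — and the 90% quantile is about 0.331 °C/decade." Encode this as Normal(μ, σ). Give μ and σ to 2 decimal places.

For Normal(μ,σ), the p-quantile is μ + z_p·σ. Here z_{0.1} = -1.282, z_{0.9} = 1.282.
So -0.0632 = μ − 1.282σ and 0.331 = μ + 1.282σ.
Subtracting: σ = (0.331 − -0.0632)/(1.282 − (-1.282)) = 0.15.
Then μ = -0.0632 − (-1.282)·0.15 = 0.13.

μ = 0.13, σ = 0.15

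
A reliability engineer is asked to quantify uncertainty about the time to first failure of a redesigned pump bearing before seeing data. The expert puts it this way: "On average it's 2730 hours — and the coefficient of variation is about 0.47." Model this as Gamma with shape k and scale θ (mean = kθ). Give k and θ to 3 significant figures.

For Gamma(k, scale θ): mean = kθ, variance = kθ², so CV = 1/√k.
CV = 0.47, hence k = 1/CV² = 4.53.
Then θ = mean/k = 2730/4.53 = 603.

k ≈ 4.53, θ ≈ 603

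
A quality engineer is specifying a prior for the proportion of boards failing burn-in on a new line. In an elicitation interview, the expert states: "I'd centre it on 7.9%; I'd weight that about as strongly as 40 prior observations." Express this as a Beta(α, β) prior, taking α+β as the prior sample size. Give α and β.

α = 3.16, β = 36.84

Under the effective-sample-size interpretation, Beta(α, β) has prior mean α/(α+β) and prior sample size α+β.
So α+β = 40 and α/(α+β) = 0.079, giving α = 0.079·40 = 3.16 and β = 40 − 3.16 = 36.84.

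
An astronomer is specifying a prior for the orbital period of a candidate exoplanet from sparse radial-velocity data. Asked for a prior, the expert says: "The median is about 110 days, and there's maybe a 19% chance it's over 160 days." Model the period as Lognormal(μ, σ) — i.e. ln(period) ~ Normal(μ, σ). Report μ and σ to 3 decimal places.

μ ≈ 4.700, σ ≈ 0.427

If T ~ Lognormal(μ,σ) then ln T ~ Normal(μ,σ), so the p-quantile of ln T is μ + z_p·σ.
ln(110) = 4.7 and ln(160) = 5.075; z_{0.5} = 0, z_{0.81} = 0.8779.
σ = (5.075 − 4.7)/(0.8779 − (0)) = 0.427.
μ = 4.7 − (0)·0.427 = 4.700.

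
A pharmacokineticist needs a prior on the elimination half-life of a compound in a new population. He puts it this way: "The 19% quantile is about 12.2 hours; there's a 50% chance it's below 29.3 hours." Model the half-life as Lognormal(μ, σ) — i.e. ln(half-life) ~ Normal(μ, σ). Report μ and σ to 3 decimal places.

μ ≈ 3.378, σ ≈ 0.998

If T ~ Lognormal(μ,σ) then ln T ~ Normal(μ,σ), so the p-quantile of ln T is μ + z_p·σ.
ln(12.2) = 2.501 and ln(29.3) = 3.378; z_{0.19} = -0.8779, z_{0.5} = 0.
σ = (3.378 − 2.501)/(0 − (-0.8779)) = 0.998.
μ = 2.501 − (-0.8779)·0.998 = 3.378.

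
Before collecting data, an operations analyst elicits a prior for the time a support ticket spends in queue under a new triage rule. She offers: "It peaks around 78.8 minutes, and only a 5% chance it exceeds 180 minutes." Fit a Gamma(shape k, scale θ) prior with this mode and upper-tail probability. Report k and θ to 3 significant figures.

Gamma(k,θ) with k>1 has mode (k−1)θ, so θ = 78.8/(k−1).
Need P(X < 180) = 0.95 with θ tied to k this way. Start at k = 2, θ = 78.8: P(X<180) ≈ 0.666.
Too low — raise k to concentrate. Iterating converges to k ≈ 5.02.
Then θ = 78.8/(5.02−1) ≈ 19.6.

k ≈ 5.02, θ ≈ 19.6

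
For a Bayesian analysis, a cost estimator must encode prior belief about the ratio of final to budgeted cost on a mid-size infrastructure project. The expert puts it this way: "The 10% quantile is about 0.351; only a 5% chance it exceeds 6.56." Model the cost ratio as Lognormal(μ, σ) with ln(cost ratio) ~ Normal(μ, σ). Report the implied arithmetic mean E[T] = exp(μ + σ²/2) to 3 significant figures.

E[T] ≈ 2.09

If T ~ Lognormal(μ,σ) then ln T ~ Normal(μ,σ), so the p-quantile of ln T is μ + z_p·σ.
ln(0.351) = -1.047 and ln(6.56) = 1.881; z_{0.1} = -1.282, z_{0.95} = 1.645.
σ = (1.881 − -1.047)/(1.645 − (-1.282)) = 1.001.
μ = -1.047 − (-1.282)·1.001 = 0.235.
E[T] = exp(μ + σ²/2) = exp(0.235 + 0.5005) = 2.09.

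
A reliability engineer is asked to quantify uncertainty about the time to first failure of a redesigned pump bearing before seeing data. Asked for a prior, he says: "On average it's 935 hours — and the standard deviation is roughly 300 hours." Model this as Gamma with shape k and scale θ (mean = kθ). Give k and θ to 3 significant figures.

For Gamma(k, scale θ): mean = kθ, variance = kθ², so CV = 1/√k.
CV = SD/mean = 300/935 = 0.3209, hence k = 1/CV² = 9.71.
Then θ = mean/k = 935/9.71 = 96.3.

k ≈ 9.71, θ ≈ 96.3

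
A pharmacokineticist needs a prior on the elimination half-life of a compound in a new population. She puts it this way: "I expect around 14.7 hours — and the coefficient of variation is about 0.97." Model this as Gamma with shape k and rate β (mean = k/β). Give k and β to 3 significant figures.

k ≈ 1.06, β ≈ 0.0723

For Gamma(k, rate β): mean = k/β, variance = k/β², so CV = 1/√k.
CV = 0.97, hence k = 1/CV² = 1.06.
Then β = k/mean = 1.06/14.7 = 0.0723.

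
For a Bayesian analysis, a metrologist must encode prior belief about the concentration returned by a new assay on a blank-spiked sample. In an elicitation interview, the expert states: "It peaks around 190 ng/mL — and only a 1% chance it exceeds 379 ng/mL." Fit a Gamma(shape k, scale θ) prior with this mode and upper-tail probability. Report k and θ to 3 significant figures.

Gamma(k,θ) with k>1 has mode (k−1)θ, so θ = 190/(k−1).
Need P(X < 379) = 0.99 with θ tied to k this way. Start at k = 2, θ = 190: P(X<379) ≈ 0.593.
Too low — raise k to concentrate. Iterating converges to k ≈ 11.3.
Then θ = 190/(11.3−1) ≈ 18.4.

k ≈ 11.3, θ ≈ 18.4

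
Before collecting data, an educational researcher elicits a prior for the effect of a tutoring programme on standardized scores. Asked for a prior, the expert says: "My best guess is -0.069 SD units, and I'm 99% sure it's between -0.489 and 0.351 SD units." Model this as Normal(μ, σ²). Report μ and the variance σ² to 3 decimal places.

A symmetric 99% interval runs μ ± z·σ with z = 2.576.
Half-width = 0.42, so σ = 0.42/2.576 = 0.1631 and σ² = 0.027.
μ is the stated best guess, -0.069.

μ = -0.069, σ² = 0.027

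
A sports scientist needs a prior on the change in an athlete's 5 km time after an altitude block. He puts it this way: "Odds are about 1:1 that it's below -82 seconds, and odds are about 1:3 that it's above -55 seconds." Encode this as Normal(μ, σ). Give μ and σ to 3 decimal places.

The p-quantile of Normal(μ,σ) is μ + z_p·σ, with z_{0.5} = 0 and z_{0.75} = 0.6745.
Eliminate σ: μ = (z₂·x₁ − z₁·x₂)/(z₂ − z₁) = (0.6745·-82 − (0)·-55)/0.6745 = -82.000.
Then σ = (x₂ − x₁)/(z₂ − z₁) = (-55 − -82)/0.6745 = 40.030.

μ = -82.000, σ = 40.030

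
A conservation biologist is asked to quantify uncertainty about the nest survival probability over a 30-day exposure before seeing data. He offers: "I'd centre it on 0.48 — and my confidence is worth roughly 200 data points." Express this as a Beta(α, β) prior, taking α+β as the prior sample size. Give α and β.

Under the effective-sample-size interpretation, Beta(α, β) has prior mean α/(α+β) and prior sample size α+β.
So α+β = 200 and α/(α+β) = 0.48, giving α = 0.48·200 = 96 and β = 200 − 96 = 104.

α = 96, β = 104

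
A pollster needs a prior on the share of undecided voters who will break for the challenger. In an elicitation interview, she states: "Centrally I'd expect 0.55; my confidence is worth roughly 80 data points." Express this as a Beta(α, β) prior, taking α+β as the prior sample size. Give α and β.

α = 44, β = 36

Under the effective-sample-size interpretation, Beta(α, β) has prior mean α/(α+β) and prior sample size α+β.
So α+β = 80 and α/(α+β) = 0.55, giving α = 0.55·80 = 44 and β = 80 − 44 = 36.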